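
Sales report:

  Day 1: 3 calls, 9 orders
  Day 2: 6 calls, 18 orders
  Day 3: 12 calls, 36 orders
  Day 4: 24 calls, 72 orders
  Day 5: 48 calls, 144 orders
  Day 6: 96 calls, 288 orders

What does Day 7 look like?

Calls goes 3, 6, 12, 24, 48, 96 → 192 (×2 each step).
For the orders, always 3 × the calls: 9, 18, 36, 72, 144, 288 → 576.
Putting it together: 192 calls, 576 orders.

192 calls, 576 orders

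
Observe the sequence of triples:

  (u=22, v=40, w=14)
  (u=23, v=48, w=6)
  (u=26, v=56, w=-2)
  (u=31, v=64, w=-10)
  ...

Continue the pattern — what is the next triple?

U goes 22, 23, 26, 31 → 38 (differences are 1, 3, 5, … (increasing by 2 each time)).
V: 40, 48, 56, 64 → 72 (+8 each step).
W: 14, 6, -2, -10 → -18 (together with the v always sums to 54).
So the next triple is (u=38, v=72, w=-18).

(u=38, v=72, w=-18)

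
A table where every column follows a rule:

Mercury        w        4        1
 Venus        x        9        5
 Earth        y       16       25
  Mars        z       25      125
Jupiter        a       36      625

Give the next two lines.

Saturn  b  49  3125; Uranus  c  64  15625

Planet: runs through the planets Mercury→Neptune, so Mercury, Venus, Earth, Mars, Jupiter → Saturn → Uranus.
Letter: w, x, y, z, a → b → c (letters move forward 1 place in the alphabet, wrapping Z→A).
Third component — perfect squares: 2², 3², 4², …: 4, 9, 16, 25, 36 → 49 → 64.
Fourth component: ×5 each step; 1, 5, 25, 125, 625 → 3125 → 15625.
So the next two lines are Saturn  b  49  3125 and Uranus  c  64  15625.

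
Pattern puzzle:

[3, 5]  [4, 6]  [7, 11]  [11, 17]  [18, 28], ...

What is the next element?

[29, 45]

First slot: 3, 4, 7, 11, 18 → 29 (each term is the sum of the two before it).
Second slot: 5, 6, 11, 17, 28 → 45 (each term is the sum of the two before it).
Putting it together: [29, 45].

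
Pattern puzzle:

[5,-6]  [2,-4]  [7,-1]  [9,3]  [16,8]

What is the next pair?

For the first coordinate, each term is the sum of the two before it: 5, 2, 7, 9, 16 → 25.
Second coordinate: differences are 2, 3, 4, … (increasing by 1 each time); -6, -4, -1, 3, 8 → 14.
So the next pair is [25,14].

[25,14]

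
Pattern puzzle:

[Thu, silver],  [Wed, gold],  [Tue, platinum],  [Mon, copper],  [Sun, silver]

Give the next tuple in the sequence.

Day: runs backward through the weekdays Mon→Sun, so Thu, Wed, Tue, Mon, Sun → Sat.
Metal goes silver, gold, platinum, copper, silver → gold (repeats silver → gold → platinum → copper).
So the next tuple is [Sat, gold].

[Sat, gold]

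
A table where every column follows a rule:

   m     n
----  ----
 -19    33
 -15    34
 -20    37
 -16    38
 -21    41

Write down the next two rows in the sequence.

Column m: alternating steps +4, −5, +4, −5, …; -19, -15, -20, -16, -21 → -17 → -22.
Column n goes 33, 34, 37, 38, 41 → 42 → 45 (alternating steps +1, +3, +1, +3, …).
So the next two rows are -17  42 and -22  45.

-17  42; -22  45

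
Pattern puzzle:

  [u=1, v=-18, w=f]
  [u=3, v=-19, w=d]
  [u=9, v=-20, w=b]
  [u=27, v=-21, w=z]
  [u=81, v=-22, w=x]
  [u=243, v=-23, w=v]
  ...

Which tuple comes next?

U: ×3 each step, so 1, 3, 9, 27, 81, 243 → 729.
V — −1 each step: -18, -19, -20, -21, -22, -23 → -24.
W: letters move back 2 places in the alphabet, wrapping A→Z; f, d, b, z, x, v → t.
Putting it together: [u=729, v=-24, w=t].

[u=729, v=-24, w=t]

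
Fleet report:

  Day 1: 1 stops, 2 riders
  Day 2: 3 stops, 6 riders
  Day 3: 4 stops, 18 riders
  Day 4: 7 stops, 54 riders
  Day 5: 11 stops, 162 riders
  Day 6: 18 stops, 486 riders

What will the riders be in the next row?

Riders goes 2, 6, 18, 54, 162, 486 → 1458 (×3 each step).

1458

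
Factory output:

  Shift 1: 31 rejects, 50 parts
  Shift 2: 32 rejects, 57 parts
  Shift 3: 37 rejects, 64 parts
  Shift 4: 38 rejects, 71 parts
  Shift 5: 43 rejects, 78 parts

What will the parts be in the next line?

Rejects: 31, 32, 37, 38, 43 → 44 (alternating steps +1, +5, +1, +5, …).
Parts: +7 each step, so 50, 57, 64, 71, 78 → 85.

85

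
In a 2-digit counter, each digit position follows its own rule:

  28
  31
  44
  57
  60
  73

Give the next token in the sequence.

86

First digit goes 2, 3, 4, 5, 6, 7 → 8 (+1 each step, mod 10).
Second digit — +3 each step, mod 10: 8, 1, 4, 7, 0, 3 → 6.
Combining the parts gives 86.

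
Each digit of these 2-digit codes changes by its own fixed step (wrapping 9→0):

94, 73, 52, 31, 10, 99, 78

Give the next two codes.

57 then 36

First digit: −2 each step, mod 10; 9, 7, 5, 3, 1, 9, 7 → 5 → 3.
Second digit: 4, 3, 2, 1, 0, 9, 8 → 7 → 6 (−1 each step, mod 10).
Putting the parts together: 57 and then 36.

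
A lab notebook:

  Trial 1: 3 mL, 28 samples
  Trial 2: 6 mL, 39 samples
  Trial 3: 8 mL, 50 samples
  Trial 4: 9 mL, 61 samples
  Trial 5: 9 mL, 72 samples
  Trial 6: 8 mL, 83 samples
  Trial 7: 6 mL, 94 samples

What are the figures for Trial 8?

ML: 3, 6, 8, 9, 9, 8, 6 → 3 (differences are 3, 2, 1, … (decreasing by 1 each time)).
Samples goes 28, 39, 50, 61, 72, 83, 94 → 105 (+11 each step).
Putting it together: 3 mL, 105 samples.

3 mL, 105 samples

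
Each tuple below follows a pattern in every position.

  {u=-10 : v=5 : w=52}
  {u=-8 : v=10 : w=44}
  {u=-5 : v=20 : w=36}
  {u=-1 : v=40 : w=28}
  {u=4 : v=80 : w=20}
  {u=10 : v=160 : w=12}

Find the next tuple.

U: differences are 2, 3, 4, … (increasing by 1 each time); -10, -8, -5, -1, 4, 10 → 17.
V: ×2 each step, so 5, 10, 20, 40, 80, 160 → 320.
W — −8 each step: 52, 44, 36, 28, 20, 12 → 4.
Putting it together: {u=17 : v=320 : w=4}.

{u=17 : v=320 : w=4}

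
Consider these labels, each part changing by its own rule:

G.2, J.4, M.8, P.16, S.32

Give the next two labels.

Letter: letters move forward 3 places in the alphabet; G, J, M, P, S → V → Y.
For the second component, ×2 each step: 2, 4, 8, 16, 32 → 64 → 128.
So the next two labels are V.64 and Y.128.

V.64 then Y.128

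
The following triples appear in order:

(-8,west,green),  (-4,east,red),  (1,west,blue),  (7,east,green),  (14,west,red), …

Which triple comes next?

(22,east,blue)

First coordinate: -8, -4, 1, 7, 14 → 22 (differences are 4, 5, 6, … (increasing by 1 each time)).
Direction: alternates west ↔ east; west, east, west, east, west → east.
Colour goes green, red, blue, green, red → blue (repeats green → red → blue).
Putting it together: (22,east,blue).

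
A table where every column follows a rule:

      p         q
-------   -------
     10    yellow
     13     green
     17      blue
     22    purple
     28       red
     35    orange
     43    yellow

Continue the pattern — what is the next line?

52  green

Column p goes 10, 13, 17, 22, 28, 35, 43 → 52 (differences are 3, 4, 5, … (increasing by 1 each time)).
Column q — repeats yellow → green → blue → purple → red → orange: yellow, green, blue, purple, red, orange, yellow → green.
Putting it together: 52  green.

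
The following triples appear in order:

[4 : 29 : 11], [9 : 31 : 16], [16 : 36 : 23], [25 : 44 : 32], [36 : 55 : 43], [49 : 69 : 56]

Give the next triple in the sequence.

First value: perfect squares: 2², 3², 4², …, so 4, 9, 16, 25, 36, 49 → 64.
Second value: differences are 2, 5, 8, … (increasing by 3 each time), so 29, 31, 36, 44, 55, 69 → 86.
Third value: always 7 more than the first value, so 11, 16, 23, 32, 43, 56 → 71.
Putting it together: [64 : 86 : 71].

[64 : 86 : 71]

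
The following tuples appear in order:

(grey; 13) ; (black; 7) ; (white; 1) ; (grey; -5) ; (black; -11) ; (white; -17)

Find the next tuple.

(grey; -23)

Shade — repeats grey → black → white: grey, black, white, grey, black, white → grey.
Second component — −6 each step: 13, 7, 1, -5, -11, -17 → -23.
Combining the parts gives (grey; -23).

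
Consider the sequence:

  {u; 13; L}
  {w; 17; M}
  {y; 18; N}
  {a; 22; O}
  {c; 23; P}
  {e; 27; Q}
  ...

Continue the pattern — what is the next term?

First letter goes u, w, y, a, c, e → g (letters move forward 2 places in the alphabet, wrapping Z→A).
For the second value, alternating steps +4, +1, +4, +1, …: 13, 17, 18, 22, 23, 27 → 28.
Second letter: letters move forward 1 place in the alphabet, so L, M, N, O, P, Q → R.
So the next term is {g; 28; R}.

{g; 28; R}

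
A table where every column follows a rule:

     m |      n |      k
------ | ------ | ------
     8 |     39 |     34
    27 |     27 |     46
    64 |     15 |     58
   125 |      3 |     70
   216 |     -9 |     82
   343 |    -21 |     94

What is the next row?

512  -33  106

For the column m, perfect cubes: 2³, 3³, 4³, …: 8, 27, 64, 125, 216, 343 → 512.
Column n goes 39, 27, 15, 3, -9, -21 → -33 (−12 each step).
Column k: 34, 46, 58, 70, 82, 94 → 106 (together with the column n always sums to 73).
So the next row is 512  -33  106.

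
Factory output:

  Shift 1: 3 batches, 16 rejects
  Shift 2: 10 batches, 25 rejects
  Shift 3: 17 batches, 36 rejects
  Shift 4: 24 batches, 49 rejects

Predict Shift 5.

31 batches, 64 rejects

Batches — +7 each step: 3, 10, 17, 24 → 31.
Rejects: 16, 25, 36, 49 → 64 (perfect squares: 4², 5², 6², …).
Combining the parts gives 31 batches, 64 rejects.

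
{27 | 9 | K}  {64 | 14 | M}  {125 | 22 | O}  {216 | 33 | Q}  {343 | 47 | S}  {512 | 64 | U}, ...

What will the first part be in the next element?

For the first part, perfect cubes: 3³, 4³, 5³, …: 27, 64, 125, 216, 343, 512 → 729.

729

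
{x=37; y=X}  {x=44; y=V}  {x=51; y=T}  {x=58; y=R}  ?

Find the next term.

For the x, +7 each step: 37, 44, 51, 58 → 65.
For the y, letters move back 2 places in the alphabet: X, V, T, R → P.
So the next term is {x=65; y=P}.

{x=65; y=P}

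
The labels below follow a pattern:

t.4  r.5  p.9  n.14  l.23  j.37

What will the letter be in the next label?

h

For the letter, letters move back 2 places in the alphabet: t, r, p, n, l, j → h.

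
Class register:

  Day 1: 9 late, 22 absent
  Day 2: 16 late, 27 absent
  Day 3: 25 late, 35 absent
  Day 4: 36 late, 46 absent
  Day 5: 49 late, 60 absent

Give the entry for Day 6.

64 late, 77 absent

Late: perfect squares: 3², 4², 5², …; 9, 16, 25, 36, 49 → 64.
Absent goes 22, 27, 35, 46, 60 → 77 (differences are 5, 8, 11, … (increasing by 3 each time)).
Combining the parts gives 64 late, 77 absent.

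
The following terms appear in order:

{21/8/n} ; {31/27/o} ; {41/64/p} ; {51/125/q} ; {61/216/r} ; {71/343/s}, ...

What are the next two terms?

{81/512/t}, {91/729/u}

First coordinate: 21, 31, 41, 51, 61, 71 → 81 → 91 (+10 each step).
Second coordinate: perfect cubes: 2³, 3³, 4³, …, so 8, 27, 64, 125, 216, 343 → 512 → 729.
Letter: n, o, p, q, r, s → t → u (letters move forward 1 place in the alphabet).
Putting the parts together: {81/512/t} and then {91/729/u}.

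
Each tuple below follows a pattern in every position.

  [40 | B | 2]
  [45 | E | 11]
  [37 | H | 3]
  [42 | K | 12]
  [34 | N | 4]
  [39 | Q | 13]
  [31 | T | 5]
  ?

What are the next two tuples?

For the first slot, alternating steps +5, −8, +5, −8, …: 40, 45, 37, 42, 34, 39, 31 → 36 → 28.
Letter: B, E, H, K, N, Q, T → W → Z (letters move forward 3 places in the alphabet).
Third slot — alternating steps +9, −8, +9, −8, …: 2, 11, 3, 12, 4, 13, 5 → 14 → 6.
So the next two tuples are [36 | W | 14] and [28 | Z | 6].

[36 | W | 14], [28 | Z | 6]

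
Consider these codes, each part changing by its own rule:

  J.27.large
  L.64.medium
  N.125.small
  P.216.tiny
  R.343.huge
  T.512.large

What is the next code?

V.729.medium

Letter goes J, L, N, P, R, T → V (letters move forward 2 places in the alphabet).
Second component goes 27, 64, 125, 216, 343, 512 → 729 (perfect cubes: 3³, 4³, 5³, …).
Size: repeats large → medium → small → tiny → huge, so large, medium, small, tiny, huge, large → medium.
Combining the parts gives V.729.medium.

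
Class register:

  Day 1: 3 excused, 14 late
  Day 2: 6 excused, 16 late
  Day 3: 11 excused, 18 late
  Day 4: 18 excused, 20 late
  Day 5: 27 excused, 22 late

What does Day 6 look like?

38 excused, 24 late

Excused: differences are 3, 5, 7, … (increasing by 2 each time); 3, 6, 11, 18, 27 → 38.
Late: 14, 16, 18, 20, 22 → 24 (+2 each step).
So the next record is 38 excused, 24 late.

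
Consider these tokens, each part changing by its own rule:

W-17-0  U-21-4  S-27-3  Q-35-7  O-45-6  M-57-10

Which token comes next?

Letter — letters move back 2 places in the alphabet: W, U, S, Q, O, M → K.
Second component: differences are 4, 6, 8, … (increasing by 2 each time), so 17, 21, 27, 35, 45, 57 → 71.
Third component: alternating steps +4, −1, +4, −1, …; 0, 4, 3, 7, 6, 10 → 9.
Combining the parts gives K-71-9.

K-71-9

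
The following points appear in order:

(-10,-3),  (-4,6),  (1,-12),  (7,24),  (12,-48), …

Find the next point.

(18,96)

For the first slot, alternating steps +6, +5, +6, +5, …: -10, -4, 1, 7, 12 → 18.
Second slot: -3, 6, -12, 24, -48 → 96 (×(-2) each step).
So the next point is (18,96).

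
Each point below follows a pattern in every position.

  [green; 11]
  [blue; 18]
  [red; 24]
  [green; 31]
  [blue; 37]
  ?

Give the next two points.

For the colour, repeats green → blue → red: green, blue, red, green, blue → red → green.
Second coordinate goes 11, 18, 24, 31, 37 → 44 → 50 (alternating steps +7, +6, +7, +6, …).
Putting the parts together: [red; 44] and then [green; 50].

[red; 44], [green; 50]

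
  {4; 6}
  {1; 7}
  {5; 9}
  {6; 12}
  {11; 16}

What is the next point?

For the first component, each term is the sum of the two before it: 4, 1, 5, 6, 11 → 17.
Second component: differences are 1, 2, 3, … (increasing by 1 each time); 6, 7, 9, 12, 16 → 21.
So the next point is {17; 21}.

{17; 21}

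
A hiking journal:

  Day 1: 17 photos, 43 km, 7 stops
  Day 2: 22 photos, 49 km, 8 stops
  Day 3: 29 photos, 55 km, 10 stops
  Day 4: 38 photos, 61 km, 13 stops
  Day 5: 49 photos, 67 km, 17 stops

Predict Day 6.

Photos: differences are 5, 7, 9, … (increasing by 2 each time), so 17, 22, 29, 38, 49 → 62.
Km: 43, 49, 55, 61, 67 → 73 (+6 each step).
For the stops, differences are 1, 2, 3, … (increasing by 1 each time): 7, 8, 10, 13, 17 → 22.
Putting it together: 62 photos, 73 km, 22 stops.

62 photos, 73 km, 22 stops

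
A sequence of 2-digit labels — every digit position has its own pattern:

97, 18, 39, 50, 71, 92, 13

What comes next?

First digit goes 9, 1, 3, 5, 7, 9, 1 → 3 (+2 each step, mod 10).
Second digit: 7, 8, 9, 0, 1, 2, 3 → 4 (+1 each step, mod 10).
So the next label is 34.

34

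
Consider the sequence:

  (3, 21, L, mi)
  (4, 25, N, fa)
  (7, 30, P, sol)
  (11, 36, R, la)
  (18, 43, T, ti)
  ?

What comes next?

(29, 51, V, do)

First slot: each term is the sum of the two before it; 3, 4, 7, 11, 18 → 29.
Second slot goes 21, 25, 30, 36, 43 → 51 (differences are 4, 5, 6, … (increasing by 1 each time)).
Letter — letters move forward 2 places in the alphabet: L, N, P, R, T → V.
Note — runs through the solfège scale do→ti: mi, fa, sol, la, ti → do.
Combining the parts gives (29, 51, V, do).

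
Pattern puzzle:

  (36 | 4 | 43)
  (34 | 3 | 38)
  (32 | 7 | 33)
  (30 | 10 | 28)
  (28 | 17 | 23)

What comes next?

First entry goes 36, 34, 32, 30, 28 → 26 (−2 each step).
Second entry: each term is the sum of the two before it, so 4, 3, 7, 10, 17 → 27.
Third entry — −5 each step: 43, 38, 33, 28, 23 → 18.
So the next element is (26 | 27 | 18).

(26 | 27 | 18)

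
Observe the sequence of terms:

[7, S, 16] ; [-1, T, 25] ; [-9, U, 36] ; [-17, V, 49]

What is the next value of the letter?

W

First part: −8 each step, so 7, -1, -9, -17 → -25.
Letter: letters move forward 1 place in the alphabet; S, T, U, V → W.
Third part goes 16, 25, 36, 49 → 64 (perfect squares: 4², 5², 6², …).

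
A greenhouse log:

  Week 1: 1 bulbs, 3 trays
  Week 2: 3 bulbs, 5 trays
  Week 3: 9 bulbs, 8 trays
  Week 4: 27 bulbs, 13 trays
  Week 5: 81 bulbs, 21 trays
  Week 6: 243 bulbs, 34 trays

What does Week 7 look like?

729 bulbs, 55 trays

For the bulbs, ×3 each step: 1, 3, 9, 27, 81, 243 → 729.
Trays — each term is the sum of the two before it: 3, 5, 8, 13, 21, 34 → 55.
So the next line is 729 bulbs, 55 trays.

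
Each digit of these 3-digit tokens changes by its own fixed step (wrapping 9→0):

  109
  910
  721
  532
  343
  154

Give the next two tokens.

First digit — −2 each step, mod 10: 1, 9, 7, 5, 3, 1 → 9 → 7.
Second digit goes 0, 1, 2, 3, 4, 5 → 6 → 7 (+1 each step, mod 10).
Third digit — +1 each step, mod 10: 9, 0, 1, 2, 3, 4 → 5 → 6.
Putting the parts together: 965 and then 776.

965, 776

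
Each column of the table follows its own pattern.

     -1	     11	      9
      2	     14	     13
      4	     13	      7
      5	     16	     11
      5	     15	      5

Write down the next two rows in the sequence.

4  18  9; 2  17  3

First component: differences are 3, 2, 1, … (decreasing by 1 each time); -1, 2, 4, 5, 5 → 4 → 2.
Second component goes 11, 14, 13, 16, 15 → 18 → 17 (alternating steps +3, −1, +3, −1, …).
Third component: alternating steps +4, −6, +4, −6, …, so 9, 13, 7, 11, 5 → 9 → 3.
Putting the parts together: 4  18  9 and then 2  17  3.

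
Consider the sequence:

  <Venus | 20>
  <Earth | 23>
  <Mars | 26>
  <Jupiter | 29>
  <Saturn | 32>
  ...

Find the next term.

For the planet, runs through the planets Mercury→Neptune: Venus, Earth, Mars, Jupiter, Saturn → Uranus.
Second part: +3 each step, so 20, 23, 26, 29, 32 → 35.
So the next term is <Uranus | 35>.

<Uranus | 35>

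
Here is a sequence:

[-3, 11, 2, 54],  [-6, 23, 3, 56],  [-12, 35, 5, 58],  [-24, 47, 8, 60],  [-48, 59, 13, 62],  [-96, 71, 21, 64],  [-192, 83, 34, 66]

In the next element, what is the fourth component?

Fourth component: +2 each step; 54, 56, 58, 60, 62, 64, 66 → 68.

68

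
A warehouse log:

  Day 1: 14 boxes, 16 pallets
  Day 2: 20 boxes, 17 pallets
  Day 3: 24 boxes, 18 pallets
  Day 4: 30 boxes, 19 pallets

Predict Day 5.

34 boxes, 20 pallets

Boxes: 14, 20, 24, 30 → 34 (alternating steps +6, +4, +6, +4, …).
For the pallets, +1 each step: 16, 17, 18, 19 → 20.
Putting it together: 34 boxes, 20 pallets.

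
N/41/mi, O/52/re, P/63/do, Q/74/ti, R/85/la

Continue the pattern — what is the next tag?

S/96/sol

Letter goes N, O, P, Q, R → S (letters move forward 1 place in the alphabet).
Second component goes 41, 52, 63, 74, 85 → 96 (+11 each step).
Note: mi, re, do, ti, la → sol (runs backward through the solfège scale do→ti).
So the next tag is S/96/sol.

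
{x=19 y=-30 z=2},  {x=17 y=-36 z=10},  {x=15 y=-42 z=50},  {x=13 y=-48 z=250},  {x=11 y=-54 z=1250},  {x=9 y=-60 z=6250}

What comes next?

{x=7 y=-66 z=31250}

For the x, −2 each step: 19, 17, 15, 13, 11, 9 → 7.
Y goes -30, -36, -42, -48, -54, -60 → -66 (−6 each step).
Z: 2, 10, 50, 250, 1250, 6250 → 31250 (×5 each step).
So the next term is {x=7 y=-66 z=31250}.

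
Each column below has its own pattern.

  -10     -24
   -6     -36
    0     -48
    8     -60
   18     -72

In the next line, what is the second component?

First component: differences are 4, 6, 8, … (increasing by 2 each time); -10, -6, 0, 8, 18 → 30.
Second component: −12 each step, so -24, -36, -48, -60, -72 → -84.

-84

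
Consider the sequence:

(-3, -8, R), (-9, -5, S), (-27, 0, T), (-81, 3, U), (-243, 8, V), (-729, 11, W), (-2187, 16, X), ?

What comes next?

(-6561, 19, Y)

First entry: ×3 each step, so -3, -9, -27, -81, -243, -729, -2187 → -6561.
Second entry: -8, -5, 0, 3, 8, 11, 16 → 19 (alternating steps +3, +5, +3, +5, …).
Letter — letters move forward 1 place in the alphabet: R, S, T, U, V, W, X → Y.
So the next tuple is (-6561, 19, Y).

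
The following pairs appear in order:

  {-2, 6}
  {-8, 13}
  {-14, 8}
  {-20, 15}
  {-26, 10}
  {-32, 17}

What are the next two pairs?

For the first slot, −6 each step: -2, -8, -14, -20, -26, -32 → -38 → -44.
Second slot: alternating steps +7, −5, +7, −5, …, so 6, 13, 8, 15, 10, 17 → 12 → 19.
So the next two pairs are {-38, 12} and {-44, 19}.

{-38, 12}, {-44, 19}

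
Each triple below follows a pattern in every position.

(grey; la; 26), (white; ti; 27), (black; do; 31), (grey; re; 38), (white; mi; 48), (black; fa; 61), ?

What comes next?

(grey; sol; 77)

Shade — repeats grey → white → black: grey, white, black, grey, white, black → grey.
Note — runs through the solfège scale do→ti: la, ti, do, re, mi, fa → sol.
Third component: differences are 1, 4, 7, … (increasing by 3 each time); 26, 27, 31, 38, 48, 61 → 77.
Combining the parts gives (grey; sol; 77).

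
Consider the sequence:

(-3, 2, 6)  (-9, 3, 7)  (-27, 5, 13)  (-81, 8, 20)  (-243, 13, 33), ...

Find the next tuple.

(-729, 21, 53)

First slot: ×3 each step; -3, -9, -27, -81, -243 → -729.
For the second slot, each term is the sum of the two before it: 2, 3, 5, 8, 13 → 21.
For the third slot, each term is the sum of the two before it: 6, 7, 13, 20, 33 → 53.
Combining the parts gives (-729, 21, 53).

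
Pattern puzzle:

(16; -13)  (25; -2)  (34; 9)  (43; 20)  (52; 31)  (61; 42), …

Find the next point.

(70; 53)

First part: +9 each step; 16, 25, 34, 43, 52, 61 → 70.
Second part: +11 each step; -13, -2, 9, 20, 31, 42 → 53.
Combining the parts gives (70; 53).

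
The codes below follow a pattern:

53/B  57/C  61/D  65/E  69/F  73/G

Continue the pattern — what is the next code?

77/H

First component goes 53, 57, 61, 65, 69, 73 → 77 (+4 each step).
Letter: B, C, D, E, F, G → H (letters move forward 1 place in the alphabet).
Putting it together: 77/H.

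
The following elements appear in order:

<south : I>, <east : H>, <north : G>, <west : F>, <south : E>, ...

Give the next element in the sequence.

<east : D>

Direction: south, east, north, west, south → east (repeats south → east → north → west).
Letter: letters move back 1 place in the alphabet; I, H, G, F, E → D.
Combining the parts gives <east : D>.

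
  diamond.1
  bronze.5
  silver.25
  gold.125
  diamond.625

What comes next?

bronze.3125

Rank: repeats diamond → bronze → silver → gold, so diamond, bronze, silver, gold, diamond → bronze.
Second component: ×5 each step, so 1, 5, 25, 125, 625 → 3125.
Combining the parts gives bronze.3125.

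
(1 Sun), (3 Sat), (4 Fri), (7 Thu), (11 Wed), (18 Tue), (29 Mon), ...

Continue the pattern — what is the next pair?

First entry: 1, 3, 4, 7, 11, 18, 29 → 47 (each term is the sum of the two before it).
Day: runs backward through the weekdays Mon→Sun, so Sun, Sat, Fri, Thu, Wed, Tue, Mon → Sun.
So the next pair is (47 Sun).

(47 Sun)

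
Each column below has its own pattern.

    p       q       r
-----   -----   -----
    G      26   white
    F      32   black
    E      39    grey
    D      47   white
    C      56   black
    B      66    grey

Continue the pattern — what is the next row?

Column p: G, F, E, D, C, B → A (letters move back 1 place in the alphabet).
Column q: 26, 32, 39, 47, 56, 66 → 77 (differences are 6, 7, 8, … (increasing by 1 each time)).
Column r: white, black, grey, white, black, grey → white (repeats white → black → grey).
Putting it together: A  77  white.

A  77  white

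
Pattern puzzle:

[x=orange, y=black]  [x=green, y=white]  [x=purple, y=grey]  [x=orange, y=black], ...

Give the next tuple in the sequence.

[x=green, y=white]

X: repeats orange → green → purple, so orange, green, purple, orange → green.
Y — repeats black → white → grey: black, white, grey, black → white.
Combining the parts gives [x=green, y=white].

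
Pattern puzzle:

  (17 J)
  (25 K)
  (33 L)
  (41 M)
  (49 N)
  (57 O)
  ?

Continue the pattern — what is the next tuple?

(65 P)

First value — +8 each step: 17, 25, 33, 41, 49, 57 → 65.
Letter: letters move forward 1 place in the alphabet; J, K, L, M, N, O → P.
So the next tuple is (65 P).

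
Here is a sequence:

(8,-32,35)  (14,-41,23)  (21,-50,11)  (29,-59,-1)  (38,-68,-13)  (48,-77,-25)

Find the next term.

First coordinate — differences are 6, 7, 8, … (increasing by 1 each time): 8, 14, 21, 29, 38, 48 → 59.
Second coordinate goes -32, -41, -50, -59, -68, -77 → -86 (−9 each step).
Third coordinate: −12 each step, so 35, 23, 11, -1, -13, -25 → -37.
Putting it together: (59,-86,-37).

(59,-86,-37)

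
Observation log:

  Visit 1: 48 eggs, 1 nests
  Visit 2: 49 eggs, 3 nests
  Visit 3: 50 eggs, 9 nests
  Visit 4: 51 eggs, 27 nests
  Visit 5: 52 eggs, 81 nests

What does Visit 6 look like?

Eggs: 48, 49, 50, 51, 52 → 53 (+1 each step).
Nests: ×3 each step, so 1, 3, 9, 27, 81 → 243.
Putting it together: 53 eggs, 243 nests.

53 eggs, 243 nests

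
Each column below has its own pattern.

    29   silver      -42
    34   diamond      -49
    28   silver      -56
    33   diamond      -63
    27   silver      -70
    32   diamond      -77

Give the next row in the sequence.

26  silver  -84

First component — alternating steps +5, −6, +5, −6, …: 29, 34, 28, 33, 27, 32 → 26.
Rank: silver, diamond, silver, diamond, silver, diamond → silver (alternates silver ↔ diamond).
Third component: -42, -49, -56, -63, -70, -77 → -84 (−7 each step).
So the next row is 26  silver  -84.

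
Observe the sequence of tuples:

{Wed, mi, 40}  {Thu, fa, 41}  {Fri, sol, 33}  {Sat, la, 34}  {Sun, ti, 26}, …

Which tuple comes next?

Day — runs through the weekdays Mon→Sun: Wed, Thu, Fri, Sat, Sun → Mon.
Note: runs through the solfège scale do→ti; mi, fa, sol, la, ti → do.
Third slot goes 40, 41, 33, 34, 26 → 27 (alternating steps +1, −8, +1, −8, …).
Combining the parts gives {Mon, do, 27}.

{Mon, do, 27}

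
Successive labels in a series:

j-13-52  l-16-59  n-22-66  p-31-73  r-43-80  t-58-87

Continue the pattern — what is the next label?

v-76-94

Letter — letters move forward 2 places in the alphabet: j, l, n, p, r, t → v.
Second component goes 13, 16, 22, 31, 43, 58 → 76 (differences are 3, 6, 9, … (increasing by 3 each time)).
Third component — +7 each step: 52, 59, 66, 73, 80, 87 → 94.
Putting it together: v-76-94.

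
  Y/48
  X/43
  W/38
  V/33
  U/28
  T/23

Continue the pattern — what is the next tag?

S/18

Letter: letters move back 1 place in the alphabet; Y, X, W, V, U, T → S.
Second component: −5 each step; 48, 43, 38, 33, 28, 23 → 18.
Combining the parts gives S/18.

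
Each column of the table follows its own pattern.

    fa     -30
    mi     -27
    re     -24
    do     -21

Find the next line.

ti  -18

Note: runs backward through the solfège scale do→ti, so fa, mi, re, do → ti.
For the second component, +3 each step: -30, -27, -24, -21 → -18.
Combining the parts gives ti  -18.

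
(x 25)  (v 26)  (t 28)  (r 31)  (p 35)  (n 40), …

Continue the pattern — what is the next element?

(l 46)

Letter goes x, v, t, r, p, n → l (letters move back 2 places in the alphabet).
Second part — differences are 1, 2, 3, … (increasing by 1 each time): 25, 26, 28, 31, 35, 40 → 46.
So the next element is (l 46).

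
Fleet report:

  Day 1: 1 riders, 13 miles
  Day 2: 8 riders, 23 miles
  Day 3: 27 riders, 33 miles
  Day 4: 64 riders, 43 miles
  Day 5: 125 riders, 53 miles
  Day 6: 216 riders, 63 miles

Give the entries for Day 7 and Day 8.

Riders: 1, 8, 27, 64, 125, 216 → 343 → 512 (perfect cubes: 1³, 2³, 3³, …).
Miles: 13, 23, 33, 43, 53, 63 → 73 → 83 (+10 each step).
So the next two lines are 343 riders, 73 miles and 512 riders, 83 miles.

343 riders, 73 miles; 512 riders, 83 miles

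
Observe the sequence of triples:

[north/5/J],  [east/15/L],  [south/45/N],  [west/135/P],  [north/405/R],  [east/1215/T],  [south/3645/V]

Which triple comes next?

[west/10935/X]

Direction: repeats north → east → south → west, so north, east, south, west, north, east, south → west.
Second slot goes 5, 15, 45, 135, 405, 1215, 3645 → 10935 (×3 each step).
Letter — letters move forward 2 places in the alphabet: J, L, N, P, R, T, V → X.
Combining the parts gives [west/10935/X].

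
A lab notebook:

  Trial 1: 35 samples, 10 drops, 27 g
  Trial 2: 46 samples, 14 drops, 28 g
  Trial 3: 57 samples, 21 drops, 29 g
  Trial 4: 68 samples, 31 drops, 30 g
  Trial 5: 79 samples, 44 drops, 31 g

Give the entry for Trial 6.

For the samples, +11 each step: 35, 46, 57, 68, 79 → 90.
Drops: 10, 14, 21, 31, 44 → 60 (differences are 4, 7, 10, … (increasing by 3 each time)).
G — +1 each step: 27, 28, 29, 30, 31 → 32.
Combining the parts gives 90 samples, 60 drops, 32 g.

90 samples, 60 drops, 32 g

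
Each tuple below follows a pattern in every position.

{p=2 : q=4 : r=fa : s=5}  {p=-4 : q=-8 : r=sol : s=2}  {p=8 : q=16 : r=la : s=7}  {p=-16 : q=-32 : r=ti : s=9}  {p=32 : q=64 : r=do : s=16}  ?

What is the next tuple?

P: ×(-2) each step, so 2, -4, 8, -16, 32 → -64.
Q — ×(-2) each step: 4, -8, 16, -32, 64 → -128.
R goes fa, sol, la, ti, do → re (runs through the solfège scale do→ti).
S goes 5, 2, 7, 9, 16 → 25 (each term is the sum of the two before it).
Combining the parts gives {p=-64 : q=-128 : r=re : s=25}.

{p=-64 : q=-128 : r=re : s=25}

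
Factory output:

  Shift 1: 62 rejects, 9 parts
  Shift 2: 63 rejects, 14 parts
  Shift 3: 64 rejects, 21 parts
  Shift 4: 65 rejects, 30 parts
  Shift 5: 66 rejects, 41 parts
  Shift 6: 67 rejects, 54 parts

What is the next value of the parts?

69

Parts — differences are 5, 7, 9, … (increasing by 2 each time): 9, 14, 21, 30, 41, 54 → 69.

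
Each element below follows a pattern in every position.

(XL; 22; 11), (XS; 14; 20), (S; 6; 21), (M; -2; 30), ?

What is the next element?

Size — runs through clothing sizes XS→XL: XL, XS, S, M → L.
For the second component, −8 each step: 22, 14, 6, -2 → -10.
Third component: 11, 20, 21, 30 → 31 (alternating steps +9, +1, +9, +1, …).
So the next element is (L; -10; 31).

(L; -10; 31)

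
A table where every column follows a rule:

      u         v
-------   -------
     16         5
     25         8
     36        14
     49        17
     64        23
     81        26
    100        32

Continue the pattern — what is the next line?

121  35

Column u: perfect squares: 4², 5², 6², …; 16, 25, 36, 49, 64, 81, 100 → 121.
Column v goes 5, 8, 14, 17, 23, 26, 32 → 35 (alternating steps +3, +6, +3, +6, …).
Putting it together: 121  35.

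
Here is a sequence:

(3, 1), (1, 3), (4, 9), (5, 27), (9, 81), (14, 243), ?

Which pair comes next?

(23, 729)

First coordinate — each term is the sum of the two before it: 3, 1, 4, 5, 9, 14 → 23.
Second coordinate: ×3 each step, so 1, 3, 9, 27, 81, 243 → 729.
So the next pair is (23, 729).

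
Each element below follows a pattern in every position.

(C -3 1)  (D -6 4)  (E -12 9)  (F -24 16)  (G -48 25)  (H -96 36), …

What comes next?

(I -192 49)

Letter: letters move forward 1 place in the alphabet; C, D, E, F, G, H → I.
Second coordinate: ×2 each step; -3, -6, -12, -24, -48, -96 → -192.
Third coordinate goes 1, 4, 9, 16, 25, 36 → 49 (perfect squares: 1², 2², 3², …).
Putting it together: (I -192 49).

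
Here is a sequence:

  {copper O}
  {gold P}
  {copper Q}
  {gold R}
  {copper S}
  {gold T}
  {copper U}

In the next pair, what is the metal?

Metal — alternates copper ↔ gold: copper, gold, copper, gold, copper, gold, copper → gold.
For the letter, letters move forward 1 place in the alphabet: O, P, Q, R, S, T, U → V.

gold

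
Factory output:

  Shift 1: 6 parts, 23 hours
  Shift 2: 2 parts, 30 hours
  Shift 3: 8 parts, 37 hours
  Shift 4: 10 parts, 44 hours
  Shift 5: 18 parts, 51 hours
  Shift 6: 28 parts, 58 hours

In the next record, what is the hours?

65

Hours — +7 each step: 23, 30, 37, 44, 51, 58 → 65.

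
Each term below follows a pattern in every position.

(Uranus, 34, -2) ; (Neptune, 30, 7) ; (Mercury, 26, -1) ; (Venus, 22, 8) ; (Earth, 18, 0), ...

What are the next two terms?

Planet goes Uranus, Neptune, Mercury, Venus, Earth → Mars → Jupiter (runs through the planets Mercury→Neptune).
Second part goes 34, 30, 26, 22, 18 → 14 → 10 (−4 each step).
Third part: alternating steps +9, −8, +9, −8, …; -2, 7, -1, 8, 0 → 9 → 1.
Putting the parts together: (Mars, 14, 9) and then (Jupiter, 10, 1).

(Mars, 14, 9), (Jupiter, 10, 1)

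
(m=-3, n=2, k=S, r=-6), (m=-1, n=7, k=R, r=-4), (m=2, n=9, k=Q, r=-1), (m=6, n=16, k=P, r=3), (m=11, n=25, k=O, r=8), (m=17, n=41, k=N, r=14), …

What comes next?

(m=24, n=66, k=M, r=21)

For the m, differences are 2, 3, 4, … (increasing by 1 each time): -3, -1, 2, 6, 11, 17 → 24.
For the n, each term is the sum of the two before it: 2, 7, 9, 16, 25, 41 → 66.
K: S, R, Q, P, O, N → M (letters move back 1 place in the alphabet).
R goes -6, -4, -1, 3, 8, 14 → 21 (always 3 less than the m).
Putting it together: (m=24, n=66, k=M, r=21).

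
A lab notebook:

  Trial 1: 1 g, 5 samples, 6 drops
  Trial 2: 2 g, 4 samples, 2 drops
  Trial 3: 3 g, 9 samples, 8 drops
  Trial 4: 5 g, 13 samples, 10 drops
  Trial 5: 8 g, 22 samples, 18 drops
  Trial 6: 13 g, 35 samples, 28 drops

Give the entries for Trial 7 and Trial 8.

G: each term is the sum of the two before it, so 1, 2, 3, 5, 8, 13 → 21 → 34.
Samples: each term is the sum of the two before it, so 5, 4, 9, 13, 22, 35 → 57 → 92.
Drops: each term is the sum of the two before it; 6, 2, 8, 10, 18, 28 → 46 → 74.
Putting the parts together: 21 g, 57 samples, 46 drops and then 34 g, 92 samples, 74 drops.

21 g, 57 samples, 46 drops; 34 g, 92 samples, 74 drops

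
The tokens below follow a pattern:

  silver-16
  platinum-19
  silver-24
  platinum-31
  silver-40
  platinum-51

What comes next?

silver-64

Metal: silver, platinum, silver, platinum, silver, platinum → silver (alternates silver ↔ platinum).
Second component — differences are 3, 5, 7, … (increasing by 2 each time): 16, 19, 24, 31, 40, 51 → 64.
Combining the parts gives silver-64.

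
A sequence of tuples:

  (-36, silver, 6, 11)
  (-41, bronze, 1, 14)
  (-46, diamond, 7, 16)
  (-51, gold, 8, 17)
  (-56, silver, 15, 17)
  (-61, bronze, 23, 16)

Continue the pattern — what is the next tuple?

(-66, diamond, 38, 14)

For the first component, −5 each step: -36, -41, -46, -51, -56, -61 → -66.
Rank goes silver, bronze, diamond, gold, silver, bronze → diamond (repeats silver → bronze → diamond → gold).
For the third component, each term is the sum of the two before it: 6, 1, 7, 8, 15, 23 → 38.
Fourth component: 11, 14, 16, 17, 17, 16 → 14 (differences are 3, 2, 1, … (decreasing by 1 each time)).
So the next tuple is (-66, diamond, 38, 14).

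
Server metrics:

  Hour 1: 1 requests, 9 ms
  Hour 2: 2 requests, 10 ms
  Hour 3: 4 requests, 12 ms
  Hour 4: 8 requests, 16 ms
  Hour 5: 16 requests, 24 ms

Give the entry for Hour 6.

32 requests, 40 ms

Requests goes 1, 2, 4, 8, 16 → 32 (×2 each step).
Ms: always 8 more than the requests, so 9, 10, 12, 16, 24 → 40.
So the next row is 32 requests, 40 ms.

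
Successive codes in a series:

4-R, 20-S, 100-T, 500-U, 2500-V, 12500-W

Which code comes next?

First component: 4, 20, 100, 500, 2500, 12500 → 62500 (×5 each step).
Letter: R, S, T, U, V, W → X (letters move forward 1 place in the alphabet).
Combining the parts gives 62500-X.

62500-X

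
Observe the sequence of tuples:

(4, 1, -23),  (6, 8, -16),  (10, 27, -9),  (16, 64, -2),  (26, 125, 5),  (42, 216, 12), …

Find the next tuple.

(68, 343, 19)

First slot — each term is the sum of the two before it: 4, 6, 10, 16, 26, 42 → 68.
Second slot: 1, 8, 27, 64, 125, 216 → 343 (perfect cubes: 1³, 2³, 3³, …).
Third slot: +7 each step; -23, -16, -9, -2, 5, 12 → 19.
Combining the parts gives (68, 343, 19).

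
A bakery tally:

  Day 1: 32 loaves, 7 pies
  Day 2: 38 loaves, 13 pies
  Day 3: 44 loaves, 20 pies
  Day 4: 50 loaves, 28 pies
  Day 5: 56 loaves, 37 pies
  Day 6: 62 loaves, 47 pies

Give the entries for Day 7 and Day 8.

Loaves — +6 each step: 32, 38, 44, 50, 56, 62 → 68 → 74.
Pies: 7, 13, 20, 28, 37, 47 → 58 → 70 (differences are 6, 7, 8, … (increasing by 1 each time)).
So the next two lines are 68 loaves, 58 pies and 74 loaves, 70 pies.

68 loaves, 58 pies; 74 loaves, 70 pies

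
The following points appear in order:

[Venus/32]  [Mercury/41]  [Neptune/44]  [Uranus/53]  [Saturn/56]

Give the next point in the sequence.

[Jupiter/65]

Planet goes Venus, Mercury, Neptune, Uranus, Saturn → Jupiter (runs backward through the planets Mercury→Neptune).
Second part: alternating steps +9, +3, +9, +3, …, so 32, 41, 44, 53, 56 → 65.
Combining the parts gives [Jupiter/65].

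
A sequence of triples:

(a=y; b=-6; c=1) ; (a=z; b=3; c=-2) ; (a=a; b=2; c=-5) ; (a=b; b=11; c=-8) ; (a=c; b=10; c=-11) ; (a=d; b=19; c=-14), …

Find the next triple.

A goes y, z, a, b, c, d → e (letters move forward 1 place in the alphabet, wrapping Z→A).
B: -6, 3, 2, 11, 10, 19 → 18 (alternating steps +9, −1, +9, −1, …).
For the c, −3 each step: 1, -2, -5, -8, -11, -14 → -17.
Combining the parts gives (a=e; b=18; c=-17).

(a=e; b=18; c=-17)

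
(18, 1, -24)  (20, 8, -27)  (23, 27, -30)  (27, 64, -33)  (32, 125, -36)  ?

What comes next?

First coordinate: differences are 2, 3, 4, … (increasing by 1 each time), so 18, 20, 23, 27, 32 → 38.
Second coordinate — perfect cubes: 1³, 2³, 3³, …: 1, 8, 27, 64, 125 → 216.
Third coordinate: −3 each step, so -24, -27, -30, -33, -36 → -39.
Putting it together: (38, 216, -39).

(38, 216, -39)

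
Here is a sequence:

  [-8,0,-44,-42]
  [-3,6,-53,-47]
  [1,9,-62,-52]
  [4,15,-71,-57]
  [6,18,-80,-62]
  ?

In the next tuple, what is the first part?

7

For the first part, differences are 5, 4, 3, … (decreasing by 1 each time): -8, -3, 1, 4, 6 → 7.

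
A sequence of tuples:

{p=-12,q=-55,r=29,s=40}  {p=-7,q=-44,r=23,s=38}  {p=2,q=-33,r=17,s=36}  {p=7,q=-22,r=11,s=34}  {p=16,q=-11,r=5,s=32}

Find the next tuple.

{p=21,q=0,r=-1,s=30}

For the p, alternating steps +5, +9, +5, +9, …: -12, -7, 2, 7, 16 → 21.
Q goes -55, -44, -33, -22, -11 → 0 (+11 each step).
R: −6 each step; 29, 23, 17, 11, 5 → -1.
S: −2 each step, so 40, 38, 36, 34, 32 → 30.
So the next tuple is {p=21,q=0,r=-1,s=30}.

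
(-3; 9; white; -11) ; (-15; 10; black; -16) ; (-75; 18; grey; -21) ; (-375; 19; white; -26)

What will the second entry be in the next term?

27

First entry goes -3, -15, -75, -375 → -1875 (×5 each step).
Second entry — alternating steps +1, +8, +1, +8, …: 9, 10, 18, 19 → 27.
Shade: repeats white → black → grey; white, black, grey, white → black.
Fourth entry — −5 each step: -11, -16, -21, -26 → -31.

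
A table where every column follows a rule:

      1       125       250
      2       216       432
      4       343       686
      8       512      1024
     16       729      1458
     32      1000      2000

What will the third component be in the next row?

2662

First component: 1, 2, 4, 8, 16, 32 → 64 (×2 each step).
Second component: 125, 216, 343, 512, 729, 1000 → 1331 (perfect cubes: 5³, 6³, 7³, …).
For the third component, always 2 × the second component: 250, 432, 686, 1024, 1458, 2000 → 2662.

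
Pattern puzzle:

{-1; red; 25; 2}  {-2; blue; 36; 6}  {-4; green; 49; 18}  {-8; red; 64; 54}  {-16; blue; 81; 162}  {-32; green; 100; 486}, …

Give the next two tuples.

First entry goes -1, -2, -4, -8, -16, -32 → -64 → -128 (×2 each step).
Colour: repeats red → blue → green; red, blue, green, red, blue, green → red → blue.
Third entry: 25, 36, 49, 64, 81, 100 → 121 → 144 (perfect squares: 5², 6², 7², …).
Fourth entry: ×3 each step; 2, 6, 18, 54, 162, 486 → 1458 → 4374.
So the next two tuples are {-64; red; 121; 1458} and {-128; blue; 144; 4374}.

{-64; red; 121; 1458}, {-128; blue; 144; 4374}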